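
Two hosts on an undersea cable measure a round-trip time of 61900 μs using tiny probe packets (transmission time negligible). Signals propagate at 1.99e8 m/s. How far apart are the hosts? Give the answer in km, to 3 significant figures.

One-way propagation = RTT/2 = 30950 μs.
d = s × t = 199000000 × 0.03095 = 6160 km.

6160 km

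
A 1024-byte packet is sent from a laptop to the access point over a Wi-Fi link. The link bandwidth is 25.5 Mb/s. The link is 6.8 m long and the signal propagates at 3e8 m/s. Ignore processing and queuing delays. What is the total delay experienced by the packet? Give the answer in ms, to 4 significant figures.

L = 1024 × 8 = 8192 bits.
Transmission delay = L/R = 8192 / 25500000 = 0.321255 ms.
Propagation delay = d/s = 6.8 m / 300000000 m/s = 2.26667e-05 ms.
Total = 0.3213 ms.

0.3213 ms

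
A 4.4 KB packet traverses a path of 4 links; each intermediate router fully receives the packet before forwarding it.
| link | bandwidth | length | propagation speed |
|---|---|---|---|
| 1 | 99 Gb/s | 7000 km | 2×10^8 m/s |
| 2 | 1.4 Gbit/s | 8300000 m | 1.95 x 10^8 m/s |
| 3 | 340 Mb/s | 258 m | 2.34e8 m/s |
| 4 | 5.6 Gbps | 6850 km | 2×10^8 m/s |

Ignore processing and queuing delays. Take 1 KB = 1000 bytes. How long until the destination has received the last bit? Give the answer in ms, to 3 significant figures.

L = 35200 bits.
Transmission delays (L/R per hop): 0.000355556, 0.0251429, 0.103529, 0.00628571 ms; sum = 0.135314 ms.
Propagation delays (d/s per hop): 35, 42.5641, 0.00110256, 34.25 ms; sum = 111.815 ms.
End-to-end = 112 ms.

112 ms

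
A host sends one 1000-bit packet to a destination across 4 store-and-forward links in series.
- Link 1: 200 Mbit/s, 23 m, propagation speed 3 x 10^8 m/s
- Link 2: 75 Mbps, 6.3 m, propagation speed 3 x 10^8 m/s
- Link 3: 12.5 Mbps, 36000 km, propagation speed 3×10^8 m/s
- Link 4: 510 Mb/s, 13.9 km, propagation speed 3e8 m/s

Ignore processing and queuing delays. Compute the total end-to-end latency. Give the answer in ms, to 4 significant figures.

120.1 ms

Transmission delays (L/R per hop): 0.005, 0.0133333, 0.08, 0.00196078 ms; sum = 0.100294 ms.
Propagation delays (d/s per hop): 7.66667e-05, 2.1e-05, 120, 0.0463333 ms; sum = 120.046 ms.
End-to-end = 120.1 ms.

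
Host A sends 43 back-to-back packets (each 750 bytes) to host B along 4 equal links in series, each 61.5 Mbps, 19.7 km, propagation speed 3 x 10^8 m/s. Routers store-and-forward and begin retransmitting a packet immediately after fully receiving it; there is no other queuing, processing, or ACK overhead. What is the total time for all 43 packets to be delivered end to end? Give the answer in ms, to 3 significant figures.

4.75 ms

Per-hop transmission t_tx = L/R = 6000/61500000 = 0.097561 ms.
Per-hop propagation t_prop = 19700/300000000 = 0.0656667 ms.
Pipeline fill: first packet needs 4·t_tx to clear all hops; remaining 42 packets each add one t_tx.
Total = (4+43-1)·t_tx + 4·t_prop = 46·0.097561 + 4·0.0656667 = 4.75 ms.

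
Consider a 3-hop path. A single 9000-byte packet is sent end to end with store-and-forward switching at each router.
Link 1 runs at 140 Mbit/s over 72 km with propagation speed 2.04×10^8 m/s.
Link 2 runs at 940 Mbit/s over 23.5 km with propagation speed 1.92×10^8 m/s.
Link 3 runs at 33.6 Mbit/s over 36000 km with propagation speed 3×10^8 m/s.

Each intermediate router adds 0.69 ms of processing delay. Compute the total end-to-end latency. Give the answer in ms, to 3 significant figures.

L = 9000 × 8 = 72000 bits.
Transmission delays (L/R per hop): 0.514286, 0.0765957, 2.14286 ms; sum = 2.73374 ms.
Propagation delays (d/s per hop): 0.352941, 0.122396, 120 ms; sum = 120.475 ms.
Processing at 2 router(s): 2 × 0.69 ms = 1.38 ms.
End-to-end = 125 ms.

125 ms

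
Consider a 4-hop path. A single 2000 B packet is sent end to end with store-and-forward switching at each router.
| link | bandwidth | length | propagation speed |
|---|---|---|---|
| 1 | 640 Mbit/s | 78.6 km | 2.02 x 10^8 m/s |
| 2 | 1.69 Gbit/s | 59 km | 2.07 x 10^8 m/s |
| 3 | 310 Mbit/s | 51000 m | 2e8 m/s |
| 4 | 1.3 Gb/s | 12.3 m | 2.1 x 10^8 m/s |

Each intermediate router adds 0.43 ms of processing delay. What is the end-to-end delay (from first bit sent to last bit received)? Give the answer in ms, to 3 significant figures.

L = 2000 × 8 = 16000 bits.
Transmission delays (L/R per hop): 0.025, 0.00946746, 0.0516129, 0.0123077 ms; sum = 0.0983881 ms.
Propagation delays (d/s per hop): 0.389109, 0.285024, 0.255, 5.85714e-05 ms; sum = 0.929192 ms.
Processing at 3 router(s): 3 × 0.43 ms = 1.29 ms.
End-to-end = 2.32 ms.

2.32 ms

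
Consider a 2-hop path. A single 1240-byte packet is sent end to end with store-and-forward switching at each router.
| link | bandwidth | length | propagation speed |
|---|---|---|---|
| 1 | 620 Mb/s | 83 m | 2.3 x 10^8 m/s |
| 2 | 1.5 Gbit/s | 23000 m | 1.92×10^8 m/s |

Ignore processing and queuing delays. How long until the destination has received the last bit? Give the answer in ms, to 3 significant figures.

0.143 ms

L = 1240 × 8 = 9920 bits.
Transmission delays (L/R per hop): 0.016, 0.00661333 ms; sum = 0.0226133 ms.
Propagation delays (d/s per hop): 0.00036087, 0.119792 ms; sum = 0.120153 ms.
End-to-end = 0.143 ms.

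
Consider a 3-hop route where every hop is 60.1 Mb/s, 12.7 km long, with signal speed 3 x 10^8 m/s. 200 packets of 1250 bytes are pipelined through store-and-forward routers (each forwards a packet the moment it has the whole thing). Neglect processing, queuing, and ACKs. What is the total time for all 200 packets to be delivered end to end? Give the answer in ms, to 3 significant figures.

33.7 ms

Per-hop transmission t_tx = L/R = 10000/60100000 = 0.166389 ms.
Per-hop propagation t_prop = 12700/300000000 = 0.0423333 ms.
Pipeline fill: first packet needs 3·t_tx to clear all hops; remaining 199 packets each add one t_tx.
Total = (3+200-1)·t_tx + 3·t_prop = 202·0.166389 + 3·0.0423333 = 33.7 ms.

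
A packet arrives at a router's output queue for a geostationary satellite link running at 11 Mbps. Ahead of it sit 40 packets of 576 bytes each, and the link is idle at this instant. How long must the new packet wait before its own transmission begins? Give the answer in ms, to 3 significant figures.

16.8 ms

Each queued packet: L/R = 4608/11000000 = 0.418909 ms.
40 queued → 16.7564 ms.
Queuing delay = 16.8 ms.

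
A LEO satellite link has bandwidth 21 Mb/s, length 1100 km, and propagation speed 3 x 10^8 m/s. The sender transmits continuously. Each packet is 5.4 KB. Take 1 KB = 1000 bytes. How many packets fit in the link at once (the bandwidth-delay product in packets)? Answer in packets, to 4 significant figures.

Propagation delay = 1100000 / 300000000 = 0.00366667 s.
BDP = R × t_prop = 21000000 × 0.00366667 = 77000 bits.
In packets of 43200 bits: 1.782 packets.

1.782 packets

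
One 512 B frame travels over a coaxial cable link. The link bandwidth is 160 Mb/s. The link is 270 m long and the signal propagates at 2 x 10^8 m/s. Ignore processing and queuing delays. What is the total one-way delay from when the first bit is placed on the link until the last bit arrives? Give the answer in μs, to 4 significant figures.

26.95 μs

L = 512 × 8 = 4096 bits.
Transmission delay = L/R = 4096 / 160000000 = 25.6 μs.
Propagation delay = d/s = 270 m / 200000000 m/s = 1.35 μs.
Total = 26.95 μs.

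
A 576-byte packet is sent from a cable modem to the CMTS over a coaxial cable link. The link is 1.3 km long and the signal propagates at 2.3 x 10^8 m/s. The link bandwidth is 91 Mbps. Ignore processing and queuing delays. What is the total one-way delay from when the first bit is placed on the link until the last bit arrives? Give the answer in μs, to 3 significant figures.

56.3 μs

L = 576 × 8 = 4608 bits.
Transmission delay = L/R = 4608 / 91000000 = 50.6374 μs.
Propagation delay = d/s = 1300 m / 2.3e+08 m/s = 5.65217 μs.
Total = 56.3 μs.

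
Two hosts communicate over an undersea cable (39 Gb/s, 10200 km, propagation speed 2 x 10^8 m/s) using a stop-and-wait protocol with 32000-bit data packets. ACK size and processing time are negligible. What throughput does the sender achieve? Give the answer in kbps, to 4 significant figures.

313.7 kbps

t_tx = L/R = 32000/39000000000 = 8.20513e-07 s.
t_prop = 10200000/200000000 = 0.051 s; RTT = 0.102 s.
Cycle = t_tx + RTT = 0.102001 s.
Throughput = L / cycle = 32000 / 0.102001 = 313.7 kbps.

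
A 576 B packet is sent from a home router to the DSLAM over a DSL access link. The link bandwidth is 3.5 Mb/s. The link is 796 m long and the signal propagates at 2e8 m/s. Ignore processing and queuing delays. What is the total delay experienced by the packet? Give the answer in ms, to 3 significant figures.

L = 576 × 8 = 4608 bits.
Transmission delay = L/R = 4608 / 3500000 = 1.31657 ms.
Propagation delay = d/s = 796 m / 200000000 m/s = 0.00398 ms.
Total = 1.32 ms.

1.32 ms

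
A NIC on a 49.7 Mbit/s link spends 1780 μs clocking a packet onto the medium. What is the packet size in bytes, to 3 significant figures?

L = R × t_tx = 49700000 b/s × 0.00178 s = 88466 bits.
In bytes: 88466 / 8 = 11100 bytes.

11100 bytes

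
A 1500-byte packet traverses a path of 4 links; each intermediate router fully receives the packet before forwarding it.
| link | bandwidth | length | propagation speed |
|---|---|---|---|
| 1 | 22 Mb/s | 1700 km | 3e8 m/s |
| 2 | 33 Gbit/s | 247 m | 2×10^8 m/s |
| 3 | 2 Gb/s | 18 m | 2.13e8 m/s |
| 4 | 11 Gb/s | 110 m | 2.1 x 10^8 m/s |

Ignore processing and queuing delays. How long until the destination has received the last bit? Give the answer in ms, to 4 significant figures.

L = 1500 × 8 = 12000 bits.
Transmission delays (L/R per hop): 0.545455, 0.000363636, 0.006, 0.00109091 ms; sum = 0.552909 ms.
Propagation delays (d/s per hop): 5.66667, 0.001235, 8.4507e-05, 0.00052381 ms; sum = 5.66851 ms.
End-to-end = 6.221 ms.

6.221 ms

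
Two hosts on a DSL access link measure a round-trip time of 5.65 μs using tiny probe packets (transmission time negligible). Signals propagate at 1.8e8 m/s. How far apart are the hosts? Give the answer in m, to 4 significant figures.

508.5 m

One-way propagation = RTT/2 = 2.825 μs.
d = s × t = 180000000 × 2.825e-06 = 508.5 m.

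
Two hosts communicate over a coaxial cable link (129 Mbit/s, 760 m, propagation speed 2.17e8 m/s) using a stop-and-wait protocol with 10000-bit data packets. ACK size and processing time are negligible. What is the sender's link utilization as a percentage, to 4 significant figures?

91.71 %

t_tx = L/R = 10000/129000000 = 7.75194e-05 s.
t_prop = 760/217000000 = 3.5023e-06 s; RTT = 7.00461e-06 s.
Cycle = t_tx + RTT = 8.4524e-05 s.
Utilization = t_tx / cycle = 7.75194e-05/8.4524e-05 = 91.71 %.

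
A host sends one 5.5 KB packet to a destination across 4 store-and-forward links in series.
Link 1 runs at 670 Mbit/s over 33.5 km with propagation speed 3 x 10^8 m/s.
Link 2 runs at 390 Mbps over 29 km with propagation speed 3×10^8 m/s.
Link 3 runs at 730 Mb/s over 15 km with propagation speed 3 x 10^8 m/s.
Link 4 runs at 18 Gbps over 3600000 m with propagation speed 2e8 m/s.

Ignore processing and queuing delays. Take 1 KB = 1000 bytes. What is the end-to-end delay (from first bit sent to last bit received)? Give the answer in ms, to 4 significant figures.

18.50 ms

L = 44000 bits.
Transmission delays (L/R per hop): 0.0656716, 0.112821, 0.060274, 0.00244444 ms; sum = 0.241211 ms.
Propagation delays (d/s per hop): 0.111667, 0.0966667, 0.05, 18 ms; sum = 18.2583 ms.
End-to-end = 18.50 ms.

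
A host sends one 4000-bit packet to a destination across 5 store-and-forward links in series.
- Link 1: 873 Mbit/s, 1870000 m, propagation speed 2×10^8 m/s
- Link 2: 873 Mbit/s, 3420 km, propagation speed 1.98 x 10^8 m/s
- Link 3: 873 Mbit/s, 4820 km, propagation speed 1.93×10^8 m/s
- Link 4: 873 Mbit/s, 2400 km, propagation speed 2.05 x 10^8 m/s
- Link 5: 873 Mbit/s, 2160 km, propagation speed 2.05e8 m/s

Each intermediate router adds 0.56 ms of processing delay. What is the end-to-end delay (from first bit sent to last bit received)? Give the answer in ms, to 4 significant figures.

Transmission delay per hop = L/R = 4000/873000000 = 0.0045819 ms; 5 hops → 0.0229095 ms.
Propagation delays (d/s per hop): 9.35, 17.2727, 24.9741, 11.7073, 10.5366 ms; sum = 73.8407 ms.
Processing at 4 router(s): 4 × 0.56 ms = 2.24 ms.
End-to-end = 76.10 ms.

76.10 ms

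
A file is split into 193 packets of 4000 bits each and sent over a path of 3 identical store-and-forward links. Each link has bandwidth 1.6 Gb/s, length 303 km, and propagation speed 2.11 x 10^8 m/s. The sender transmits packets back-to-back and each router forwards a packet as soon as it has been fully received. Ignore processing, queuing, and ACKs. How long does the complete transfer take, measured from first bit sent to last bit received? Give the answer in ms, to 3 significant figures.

4.80 ms

Per-hop transmission t_tx = L/R = 4000/1600000000 = 0.0025 ms.
Per-hop propagation t_prop = 303000/211000000 = 1.43602 ms.
Pipeline fill: first packet needs 3·t_tx to clear all hops; remaining 192 packets each add one t_tx.
Total = (3+193-1)·t_tx + 3·t_prop = 195·0.0025 + 3·1.43602 = 4.80 ms.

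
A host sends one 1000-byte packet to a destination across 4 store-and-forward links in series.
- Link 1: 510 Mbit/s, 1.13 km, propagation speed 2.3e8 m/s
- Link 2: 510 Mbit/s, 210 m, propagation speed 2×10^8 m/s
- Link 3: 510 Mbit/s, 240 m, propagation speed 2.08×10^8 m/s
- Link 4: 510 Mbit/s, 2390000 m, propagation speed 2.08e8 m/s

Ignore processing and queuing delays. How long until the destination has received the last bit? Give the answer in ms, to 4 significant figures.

L = 1000 × 8 = 8000 bits.
Transmission delay per hop = L/R = 8000/510000000 = 0.0156863 ms; 4 hops → 0.0627451 ms.
Propagation delays (d/s per hop): 0.00491304, 0.00105, 0.00115385, 11.4904 ms; sum = 11.4975 ms.
End-to-end = 11.56 ms.

11.56 ms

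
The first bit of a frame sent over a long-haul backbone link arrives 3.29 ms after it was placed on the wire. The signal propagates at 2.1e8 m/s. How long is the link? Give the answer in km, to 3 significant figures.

d = s × t_prop = 210000000 × 0.00329 = 691 km.

691 km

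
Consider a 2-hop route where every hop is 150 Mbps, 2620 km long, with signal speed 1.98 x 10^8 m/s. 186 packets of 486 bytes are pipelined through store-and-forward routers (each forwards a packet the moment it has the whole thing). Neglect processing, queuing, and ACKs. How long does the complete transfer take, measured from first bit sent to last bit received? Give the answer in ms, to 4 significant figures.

31.31 ms

Per-hop transmission t_tx = L/R = 3888/150000000 = 0.02592 ms.
Per-hop propagation t_prop = 2620000/198000000 = 13.2323 ms.
Pipeline fill: first packet needs 2·t_tx to clear all hops; remaining 185 packets each add one t_tx.
Total = (2+186-1)·t_tx + 2·t_prop = 187·0.02592 + 2·13.2323 = 31.31 ms.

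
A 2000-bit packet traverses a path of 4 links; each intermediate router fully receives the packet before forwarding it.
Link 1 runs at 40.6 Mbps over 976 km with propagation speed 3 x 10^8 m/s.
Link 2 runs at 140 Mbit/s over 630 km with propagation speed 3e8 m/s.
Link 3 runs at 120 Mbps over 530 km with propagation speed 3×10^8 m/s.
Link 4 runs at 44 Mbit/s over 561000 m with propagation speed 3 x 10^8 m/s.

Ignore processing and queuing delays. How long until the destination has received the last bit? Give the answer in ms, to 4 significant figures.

Transmission delays (L/R per hop): 0.0492611, 0.0142857, 0.0166667, 0.0454545 ms; sum = 0.125668 ms.
Propagation delays (d/s per hop): 3.25333, 2.1, 1.76667, 1.87 ms; sum = 8.99 ms.
End-to-end = 9.116 ms.

9.116 ms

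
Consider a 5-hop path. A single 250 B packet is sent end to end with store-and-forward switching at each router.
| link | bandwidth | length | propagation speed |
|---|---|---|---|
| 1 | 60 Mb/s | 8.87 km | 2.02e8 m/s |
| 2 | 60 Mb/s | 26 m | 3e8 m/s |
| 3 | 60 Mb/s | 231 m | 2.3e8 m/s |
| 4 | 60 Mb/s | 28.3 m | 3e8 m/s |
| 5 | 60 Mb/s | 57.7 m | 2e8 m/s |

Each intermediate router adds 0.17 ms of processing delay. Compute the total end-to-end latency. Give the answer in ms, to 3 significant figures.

L = 250 × 8 = 2000 bits.
Transmission delay per hop = L/R = 2000/60000000 = 0.0333333 ms; 5 hops → 0.166667 ms.
Propagation delays (d/s per hop): 0.0439109, 8.66667e-05, 0.00100435, 9.43333e-05, 0.0002885 ms; sum = 0.0453847 ms.
Processing at 4 router(s): 4 × 0.17 ms = 0.68 ms.
End-to-end = 0.892 ms.

0.892 ms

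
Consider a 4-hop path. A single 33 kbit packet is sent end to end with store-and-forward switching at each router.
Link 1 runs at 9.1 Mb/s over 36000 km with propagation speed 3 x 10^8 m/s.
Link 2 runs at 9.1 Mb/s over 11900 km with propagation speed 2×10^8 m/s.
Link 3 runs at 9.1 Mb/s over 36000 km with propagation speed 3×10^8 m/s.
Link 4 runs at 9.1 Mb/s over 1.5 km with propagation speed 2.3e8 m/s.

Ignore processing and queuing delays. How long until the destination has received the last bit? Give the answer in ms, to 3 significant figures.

L = 33000 bits.
Transmission delay per hop = L/R = 33000/9100000 = 3.62637 ms; 4 hops → 14.5055 ms.
Propagation delays (d/s per hop): 120, 59.5, 120, 0.00652174 ms; sum = 299.507 ms.
End-to-end = 314 ms.

314 ms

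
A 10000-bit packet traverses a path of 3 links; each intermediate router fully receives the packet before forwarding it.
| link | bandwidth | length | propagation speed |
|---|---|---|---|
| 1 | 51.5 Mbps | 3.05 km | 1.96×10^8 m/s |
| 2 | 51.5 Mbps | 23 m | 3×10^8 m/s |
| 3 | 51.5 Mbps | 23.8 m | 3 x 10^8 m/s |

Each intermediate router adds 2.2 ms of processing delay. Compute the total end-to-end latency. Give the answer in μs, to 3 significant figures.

5000 μs

Transmission delay per hop = L/R = 10000/51500000 = 194.175 μs; 3 hops → 582.524 μs.
Propagation delays (d/s per hop): 15.5612, 0.0766667, 0.0793333 μs; sum = 15.7172 μs.
Processing at 2 router(s): 2 × 2.2 ms = 4400 μs.
End-to-end = 5000 μs.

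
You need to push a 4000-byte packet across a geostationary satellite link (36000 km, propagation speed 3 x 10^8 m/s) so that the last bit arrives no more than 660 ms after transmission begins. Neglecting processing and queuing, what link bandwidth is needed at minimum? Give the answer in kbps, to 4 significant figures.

L = 32000 bits.
Propagation delay = 36000000 / 300000000 = 120 ms.
Transmission budget = 660 − 120 = 540 ms.
R ≥ L / t_tx = 32000 bits / 0.54 s = 59.26 kbps.

59.26 kbps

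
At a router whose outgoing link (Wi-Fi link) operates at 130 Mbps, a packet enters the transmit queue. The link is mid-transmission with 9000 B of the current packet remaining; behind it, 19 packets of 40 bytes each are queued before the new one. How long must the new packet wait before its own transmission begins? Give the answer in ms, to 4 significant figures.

0.6006 ms

Each queued packet: L/R = 320/130000000 = 0.00246154 ms.
19 queued → 0.0467692 ms.
Plus remaining 72000 bits of current packet: 0.553846 ms.
Queuing delay = 0.6006 ms.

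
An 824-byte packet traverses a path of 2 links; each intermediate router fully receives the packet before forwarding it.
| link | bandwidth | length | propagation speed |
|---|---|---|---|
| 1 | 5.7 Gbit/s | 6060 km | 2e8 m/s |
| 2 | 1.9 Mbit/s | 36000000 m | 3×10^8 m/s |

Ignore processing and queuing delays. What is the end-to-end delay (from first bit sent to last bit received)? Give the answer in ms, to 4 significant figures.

L = 824 × 8 = 6592 bits.
Transmission delays (L/R per hop): 0.00115649, 3.46947 ms; sum = 3.47063 ms.
Propagation delays (d/s per hop): 30.3, 120 ms; sum = 150.3 ms.
End-to-end = 153.8 ms.

153.8 ms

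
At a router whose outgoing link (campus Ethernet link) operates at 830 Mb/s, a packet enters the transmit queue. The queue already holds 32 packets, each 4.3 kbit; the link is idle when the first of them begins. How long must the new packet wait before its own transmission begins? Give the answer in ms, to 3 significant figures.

Each queued packet: L/R = 4300/830000000 = 0.00518072 ms.
32 queued → 0.165783 ms.
Queuing delay = 0.166 ms.

0.166 ms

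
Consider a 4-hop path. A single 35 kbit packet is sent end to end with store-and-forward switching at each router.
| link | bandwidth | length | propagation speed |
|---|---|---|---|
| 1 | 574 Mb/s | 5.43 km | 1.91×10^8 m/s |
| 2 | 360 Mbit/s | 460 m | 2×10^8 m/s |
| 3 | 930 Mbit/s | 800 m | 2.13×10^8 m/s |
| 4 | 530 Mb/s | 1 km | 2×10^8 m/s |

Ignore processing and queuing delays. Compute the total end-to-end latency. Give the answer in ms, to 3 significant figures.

0.301 ms

L = 35000 bits.
Transmission delays (L/R per hop): 0.0609756, 0.0972222, 0.0376344, 0.0660377 ms; sum = 0.26187 ms.
Propagation delays (d/s per hop): 0.0284293, 0.0023, 0.00375587, 0.005 ms; sum = 0.0394852 ms.
End-to-end = 0.301 ms.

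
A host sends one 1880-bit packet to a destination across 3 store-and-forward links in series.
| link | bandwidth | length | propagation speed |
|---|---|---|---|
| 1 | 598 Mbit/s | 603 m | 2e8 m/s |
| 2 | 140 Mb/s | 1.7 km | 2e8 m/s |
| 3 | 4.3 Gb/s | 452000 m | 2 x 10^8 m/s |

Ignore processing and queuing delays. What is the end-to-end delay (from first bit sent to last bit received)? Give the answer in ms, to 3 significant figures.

2.29 ms

Transmission delays (L/R per hop): 0.00314381, 0.0134286, 0.000437209 ms; sum = 0.0170096 ms.
Propagation delays (d/s per hop): 0.003015, 0.0085, 2.26 ms; sum = 2.27152 ms.
End-to-end = 2.29 ms.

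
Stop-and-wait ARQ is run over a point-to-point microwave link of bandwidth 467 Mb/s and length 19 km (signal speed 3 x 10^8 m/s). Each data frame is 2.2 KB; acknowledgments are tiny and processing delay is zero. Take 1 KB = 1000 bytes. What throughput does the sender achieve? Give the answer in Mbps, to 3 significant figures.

t_tx = L/R = 17600/467000000 = 3.76874e-05 s.
t_prop = 19000/300000000 = 6.33333e-05 s; RTT = 0.000126667 s.
Cycle = t_tx + RTT = 0.000164354 s.
Throughput = L / cycle = 17600 / 0.000164354 = 107 Mbps.

107 Mbps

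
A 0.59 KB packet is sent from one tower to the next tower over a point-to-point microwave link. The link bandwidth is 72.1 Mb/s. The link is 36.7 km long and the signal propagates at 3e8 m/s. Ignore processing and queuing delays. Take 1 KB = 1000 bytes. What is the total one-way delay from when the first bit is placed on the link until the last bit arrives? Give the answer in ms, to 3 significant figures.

0.188 ms

L = 4720 bits.
Transmission delay = L/R = 4720 / 72100000 = 0.0654646 ms.
Propagation delay = d/s = 36700 m / 300000000 m/s = 0.122333 ms.
Total = 0.188 ms.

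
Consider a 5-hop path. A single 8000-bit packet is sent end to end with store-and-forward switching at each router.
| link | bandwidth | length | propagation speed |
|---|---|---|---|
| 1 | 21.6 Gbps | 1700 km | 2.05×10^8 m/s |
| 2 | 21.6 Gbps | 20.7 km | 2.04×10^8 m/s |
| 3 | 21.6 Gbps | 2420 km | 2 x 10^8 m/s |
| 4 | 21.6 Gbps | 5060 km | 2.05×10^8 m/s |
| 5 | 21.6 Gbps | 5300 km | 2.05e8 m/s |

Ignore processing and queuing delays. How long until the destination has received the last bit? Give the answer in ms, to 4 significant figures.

Transmission delay per hop = L/R = 8000/21600000000 = 0.00037037 ms; 5 hops → 0.00185185 ms.
Propagation delays (d/s per hop): 8.29268, 0.101471, 12.1, 24.6829, 25.8537 ms; sum = 71.0307 ms.
End-to-end = 71.03 ms.

71.03 ms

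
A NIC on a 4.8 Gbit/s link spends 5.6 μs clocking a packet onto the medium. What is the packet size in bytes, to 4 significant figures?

L = R × t_tx = 4800000000 b/s × 5.6e-06 s = 26880 bits.
In bytes: 26880 / 8 = 3360 bytes.

3360 bytes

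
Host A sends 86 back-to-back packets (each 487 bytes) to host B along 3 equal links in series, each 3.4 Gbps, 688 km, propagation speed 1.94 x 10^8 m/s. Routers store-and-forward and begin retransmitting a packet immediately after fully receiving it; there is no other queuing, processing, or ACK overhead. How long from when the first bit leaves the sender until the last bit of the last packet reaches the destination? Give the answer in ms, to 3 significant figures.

10.7 ms

Per-hop transmission t_tx = L/R = 3896/3400000000 = 0.00114588 ms.
Per-hop propagation t_prop = 688000/194000000 = 3.54639 ms.
Pipeline fill: first packet needs 3·t_tx to clear all hops; remaining 85 packets each add one t_tx.
Total = (3+86-1)·t_tx + 3·t_prop = 88·0.00114588 + 3·3.54639 = 10.7 ms.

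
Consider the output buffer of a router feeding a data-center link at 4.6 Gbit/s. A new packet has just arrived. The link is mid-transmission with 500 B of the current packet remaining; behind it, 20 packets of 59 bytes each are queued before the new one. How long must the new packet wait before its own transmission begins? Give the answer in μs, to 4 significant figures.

Each queued packet: L/R = 472/4600000000 = 0.102609 μs.
20 queued → 2.05217 μs.
Plus remaining 4000 bits of current packet: 0.869565 μs.
Queuing delay = 2.922 μs.

2.922 μs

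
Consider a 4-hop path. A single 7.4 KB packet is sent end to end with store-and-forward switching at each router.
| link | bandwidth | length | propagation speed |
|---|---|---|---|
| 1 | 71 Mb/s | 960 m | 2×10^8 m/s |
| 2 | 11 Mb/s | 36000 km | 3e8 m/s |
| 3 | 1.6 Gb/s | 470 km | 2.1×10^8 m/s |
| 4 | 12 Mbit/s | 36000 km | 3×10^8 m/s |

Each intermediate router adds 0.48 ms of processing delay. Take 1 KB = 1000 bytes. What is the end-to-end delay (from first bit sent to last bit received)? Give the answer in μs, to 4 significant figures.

254900 μs

L = 59200 bits.
Transmission delays (L/R per hop): 833.803, 5381.82, 37, 4933.33 μs; sum = 11186 μs.
Propagation delays (d/s per hop): 4.8, 120000, 2238.1, 120000 μs; sum = 242243 μs.
Processing at 3 router(s): 3 × 0.48 ms = 1440 μs.
End-to-end = 254900 μs.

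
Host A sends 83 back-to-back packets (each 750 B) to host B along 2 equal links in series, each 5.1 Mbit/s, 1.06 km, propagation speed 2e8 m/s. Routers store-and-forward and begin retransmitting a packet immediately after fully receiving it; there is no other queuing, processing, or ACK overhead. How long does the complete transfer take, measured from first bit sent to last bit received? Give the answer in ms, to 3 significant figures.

98.8 ms

Per-hop transmission t_tx = L/R = 6000/5100000 = 1.17647 ms.
Per-hop propagation t_prop = 1060/200000000 = 0.0053 ms.
Pipeline fill: first packet needs 2·t_tx to clear all hops; remaining 82 packets each add one t_tx.
Total = (2+83-1)·t_tx + 2·t_prop = 84·1.17647 + 2·0.0053 = 98.8 ms.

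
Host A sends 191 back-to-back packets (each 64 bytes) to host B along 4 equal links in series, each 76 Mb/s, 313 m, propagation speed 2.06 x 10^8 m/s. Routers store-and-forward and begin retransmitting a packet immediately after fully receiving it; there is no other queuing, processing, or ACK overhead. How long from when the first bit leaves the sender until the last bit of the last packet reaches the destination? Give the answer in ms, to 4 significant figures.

Per-hop transmission t_tx = L/R = 512/76000000 = 0.00673684 ms.
Per-hop propagation t_prop = 313/206000000 = 0.00151942 ms.
Pipeline fill: first packet needs 4·t_tx to clear all hops; remaining 190 packets each add one t_tx.
Total = (4+191-1)·t_tx + 4·t_prop = 194·0.00673684 + 4·0.00151942 = 1.313 ms.

1.313 ms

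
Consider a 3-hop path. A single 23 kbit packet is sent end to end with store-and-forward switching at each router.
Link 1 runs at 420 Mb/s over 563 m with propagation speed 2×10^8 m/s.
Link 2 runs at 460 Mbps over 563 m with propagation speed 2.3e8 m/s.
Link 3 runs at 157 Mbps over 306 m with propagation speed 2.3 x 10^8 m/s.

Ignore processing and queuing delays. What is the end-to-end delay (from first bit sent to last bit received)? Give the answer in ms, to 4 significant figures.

L = 23000 bits.
Transmission delays (L/R per hop): 0.0547619, 0.05, 0.146497 ms; sum = 0.251259 ms.
Propagation delays (d/s per hop): 0.002815, 0.00244783, 0.00133043 ms; sum = 0.00659326 ms.
End-to-end = 0.2579 ms.

0.2579 ms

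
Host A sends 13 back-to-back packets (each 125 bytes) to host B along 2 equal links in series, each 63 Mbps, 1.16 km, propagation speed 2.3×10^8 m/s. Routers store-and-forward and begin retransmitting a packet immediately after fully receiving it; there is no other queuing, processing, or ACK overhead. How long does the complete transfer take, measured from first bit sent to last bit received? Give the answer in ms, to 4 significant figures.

0.2323 ms

Per-hop transmission t_tx = L/R = 1000/63000000 = 0.015873 ms.
Per-hop propagation t_prop = 1160/2.3e+08 = 0.00504348 ms.
Pipeline fill: first packet needs 2·t_tx to clear all hops; remaining 12 packets each add one t_tx.
Total = (2+13-1)·t_tx + 2·t_prop = 14·0.015873 + 2·0.00504348 = 0.2323 ms.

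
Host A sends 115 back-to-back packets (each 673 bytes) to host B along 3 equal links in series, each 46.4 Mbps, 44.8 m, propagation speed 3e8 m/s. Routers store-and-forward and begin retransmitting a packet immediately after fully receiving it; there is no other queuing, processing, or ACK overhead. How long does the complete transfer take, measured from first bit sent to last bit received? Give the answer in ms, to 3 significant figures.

13.6 ms

Per-hop transmission t_tx = L/R = 5384/46400000 = 0.116034 ms.
Per-hop propagation t_prop = 44.8/300000000 = 0.000149333 ms.
Pipeline fill: first packet needs 3·t_tx to clear all hops; remaining 114 packets each add one t_tx.
Total = (3+115-1)·t_tx + 3·t_prop = 117·0.116034 + 3·0.000149333 = 13.6 ms.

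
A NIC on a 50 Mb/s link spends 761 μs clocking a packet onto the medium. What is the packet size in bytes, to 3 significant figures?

L = R × t_tx = 50000000 b/s × 0.000761 s = 38050 bits.
In bytes: 38050 / 8 = 4760 bytes.

4760 bytes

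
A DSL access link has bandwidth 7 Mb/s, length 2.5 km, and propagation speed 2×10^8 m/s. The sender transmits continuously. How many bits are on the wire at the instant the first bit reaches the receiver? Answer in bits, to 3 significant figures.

87.5 bits

Propagation delay = 2500 / 200000000 = 1.25e-05 s.
BDP = R × t_prop = 7000000 × 1.25e-05 = 87.5 bits.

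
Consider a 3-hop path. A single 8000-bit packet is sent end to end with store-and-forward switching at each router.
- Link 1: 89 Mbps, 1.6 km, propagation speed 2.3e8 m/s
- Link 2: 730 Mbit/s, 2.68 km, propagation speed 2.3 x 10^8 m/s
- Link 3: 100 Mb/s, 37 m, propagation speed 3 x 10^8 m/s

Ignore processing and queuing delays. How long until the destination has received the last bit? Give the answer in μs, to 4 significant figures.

199.6 μs

Transmission delays (L/R per hop): 89.8876, 10.9589, 80 μs; sum = 180.847 μs.
Propagation delays (d/s per hop): 6.95652, 11.6522, 0.123333 μs; sum = 18.732 μs.
End-to-end = 199.6 μs.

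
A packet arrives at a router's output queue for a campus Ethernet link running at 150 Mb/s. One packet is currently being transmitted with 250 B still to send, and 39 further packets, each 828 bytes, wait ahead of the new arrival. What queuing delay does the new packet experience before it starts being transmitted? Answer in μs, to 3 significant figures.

1740 μs

Each queued packet: L/R = 6624/150000000 = 44.16 μs.
39 queued → 1722.24 μs.
Plus remaining 2000 bits of current packet: 13.3333 μs.
Queuing delay = 1740 μs.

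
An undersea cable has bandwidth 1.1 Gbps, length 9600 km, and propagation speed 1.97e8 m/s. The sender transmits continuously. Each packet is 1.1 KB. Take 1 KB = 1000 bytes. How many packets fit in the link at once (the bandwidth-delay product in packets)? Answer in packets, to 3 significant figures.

6090 packets

Propagation delay = 9600000 / 197000000 = 0.048731 s.
BDP = R × t_prop = 1100000000 × 0.048731 = 53604100 bits.
In packets of 8800 bits: 6090 packets.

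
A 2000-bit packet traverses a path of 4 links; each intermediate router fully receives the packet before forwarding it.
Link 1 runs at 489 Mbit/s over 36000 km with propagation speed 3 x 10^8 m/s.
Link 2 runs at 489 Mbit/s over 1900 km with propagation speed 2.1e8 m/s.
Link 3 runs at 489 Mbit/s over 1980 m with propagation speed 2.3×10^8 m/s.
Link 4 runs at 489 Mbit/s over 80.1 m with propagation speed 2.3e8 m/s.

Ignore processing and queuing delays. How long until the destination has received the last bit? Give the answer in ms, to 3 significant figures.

Transmission delay per hop = L/R = 2000/489000000 = 0.00408998 ms; 4 hops → 0.0163599 ms.
Propagation delays (d/s per hop): 120, 9.04762, 0.0086087, 0.000348261 ms; sum = 129.057 ms.
End-to-end = 129 ms.

129 ms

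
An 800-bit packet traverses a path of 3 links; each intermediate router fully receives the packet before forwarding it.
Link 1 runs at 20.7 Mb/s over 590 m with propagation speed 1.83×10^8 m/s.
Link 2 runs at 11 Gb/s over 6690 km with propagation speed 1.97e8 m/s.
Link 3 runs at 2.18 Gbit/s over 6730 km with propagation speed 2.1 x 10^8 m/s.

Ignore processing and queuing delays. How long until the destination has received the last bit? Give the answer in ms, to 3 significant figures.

66.0 ms

Transmission delays (L/R per hop): 0.0386473, 7.27273e-05, 0.000366972 ms; sum = 0.039087 ms.
Propagation delays (d/s per hop): 0.00322404, 33.9594, 32.0476 ms; sum = 66.0102 ms.
End-to-end = 66.0 ms.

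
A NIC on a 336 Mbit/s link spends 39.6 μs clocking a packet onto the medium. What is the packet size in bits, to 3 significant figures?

L = R × t_tx = 336000000 b/s × 3.96e-05 s = 13305.6 bits.

13300 bits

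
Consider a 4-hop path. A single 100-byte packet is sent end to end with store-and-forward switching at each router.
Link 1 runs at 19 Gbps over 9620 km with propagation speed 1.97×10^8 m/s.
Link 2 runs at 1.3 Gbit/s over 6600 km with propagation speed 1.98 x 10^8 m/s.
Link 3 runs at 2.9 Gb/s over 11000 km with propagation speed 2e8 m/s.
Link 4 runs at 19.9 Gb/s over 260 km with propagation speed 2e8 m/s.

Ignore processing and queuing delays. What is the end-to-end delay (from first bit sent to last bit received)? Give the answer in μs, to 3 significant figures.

138000 μs

L = 100 × 8 = 800 bits.
Transmission delays (L/R per hop): 0.0421053, 0.615385, 0.275862, 0.040201 μs; sum = 0.973553 μs.
Propagation delays (d/s per hop): 48832.5, 33333.3, 55000, 1300 μs; sum = 138466 μs.
End-to-end = 138000 μs.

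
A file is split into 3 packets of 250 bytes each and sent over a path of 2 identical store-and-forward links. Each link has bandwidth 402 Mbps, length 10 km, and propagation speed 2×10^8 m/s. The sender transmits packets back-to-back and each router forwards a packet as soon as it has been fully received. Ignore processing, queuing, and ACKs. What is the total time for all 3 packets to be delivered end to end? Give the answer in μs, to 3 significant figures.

Per-hop transmission t_tx = L/R = 2000/402000000 = 4.97512 μs.
Per-hop propagation t_prop = 10000/200000000 = 50 μs.
Pipeline fill: first packet needs 2·t_tx to clear all hops; remaining 2 packets each add one t_tx.
Total = (2+3-1)·t_tx + 2·t_prop = 4·4.97512 + 2·50 = 120 μs.

120 μs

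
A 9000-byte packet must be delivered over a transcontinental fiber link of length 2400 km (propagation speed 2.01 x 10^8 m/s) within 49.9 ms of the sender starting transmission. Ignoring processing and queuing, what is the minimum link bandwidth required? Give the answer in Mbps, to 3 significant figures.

1.90 Mbps

L = 72000 bits.
Propagation delay = 2400000 / 2.01e+08 = 11.9403 ms.
Transmission budget = 49.9 − 11.9403 = 37.9597 ms.
R ≥ L / t_tx = 72000 bits / 0.0379597 s = 1.90 Mbps.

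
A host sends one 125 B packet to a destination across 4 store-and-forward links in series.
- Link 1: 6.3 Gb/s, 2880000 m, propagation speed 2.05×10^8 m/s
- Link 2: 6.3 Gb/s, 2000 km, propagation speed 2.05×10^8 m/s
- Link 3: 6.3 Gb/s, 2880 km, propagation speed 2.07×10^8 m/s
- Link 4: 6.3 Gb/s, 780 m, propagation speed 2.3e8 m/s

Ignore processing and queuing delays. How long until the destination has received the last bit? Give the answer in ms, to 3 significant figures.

37.7 ms

L = 125 × 8 = 1000 bits.
Transmission delay per hop = L/R = 1000/6300000000 = 0.00015873 ms; 4 hops → 0.000634921 ms.
Propagation delays (d/s per hop): 14.0488, 9.7561, 13.913, 0.0033913 ms; sum = 37.7213 ms.
End-to-end = 37.7 ms.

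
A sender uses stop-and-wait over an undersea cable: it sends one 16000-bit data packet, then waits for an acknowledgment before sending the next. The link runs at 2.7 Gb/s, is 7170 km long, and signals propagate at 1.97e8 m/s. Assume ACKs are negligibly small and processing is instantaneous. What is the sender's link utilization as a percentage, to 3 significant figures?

t_tx = L/R = 16000/2700000000 = 5.92593e-06 s.
t_prop = 7170000/197000000 = 0.0363959 s; RTT = 0.0727919 s.
Cycle = t_tx + RTT = 0.0727978 s.
Utilization = t_tx / cycle = 5.92593e-06/0.0727978 = 0.00814 %.

0.00814 %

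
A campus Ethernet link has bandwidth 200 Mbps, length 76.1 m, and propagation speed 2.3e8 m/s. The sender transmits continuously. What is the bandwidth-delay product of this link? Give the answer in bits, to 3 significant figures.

66.2 bits

Propagation delay = 76.1 / 2.3e+08 = 3.3087e-07 s.
BDP = R × t_prop = 200000000 × 3.3087e-07 = 66.1739 bits.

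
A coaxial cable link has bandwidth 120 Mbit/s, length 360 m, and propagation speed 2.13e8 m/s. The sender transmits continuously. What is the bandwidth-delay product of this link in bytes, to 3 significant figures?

Propagation delay = 360 / 213000000 = 1.69014e-06 s.
BDP = R × t_prop = 120000000 × 1.69014e-06 = 202.817 bits.
In bytes: 202.817/8 = 25.4 bytes.

25.4 bytes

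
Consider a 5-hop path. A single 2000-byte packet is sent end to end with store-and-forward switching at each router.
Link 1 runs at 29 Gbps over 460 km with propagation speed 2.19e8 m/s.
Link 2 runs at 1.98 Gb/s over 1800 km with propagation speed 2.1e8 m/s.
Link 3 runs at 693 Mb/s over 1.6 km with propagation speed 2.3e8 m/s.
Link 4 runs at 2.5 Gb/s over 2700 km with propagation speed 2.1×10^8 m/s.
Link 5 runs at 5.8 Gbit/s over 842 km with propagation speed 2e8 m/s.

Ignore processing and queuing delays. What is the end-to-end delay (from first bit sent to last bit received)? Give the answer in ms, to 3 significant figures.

27.8 ms

L = 2000 × 8 = 16000 bits.
Transmission delays (L/R per hop): 0.000551724, 0.00808081, 0.023088, 0.0064, 0.00275862 ms; sum = 0.0408792 ms.
Propagation delays (d/s per hop): 2.10046, 8.57143, 0.00695652, 12.8571, 4.21 ms; sum = 27.746 ms.
End-to-end = 27.8 ms.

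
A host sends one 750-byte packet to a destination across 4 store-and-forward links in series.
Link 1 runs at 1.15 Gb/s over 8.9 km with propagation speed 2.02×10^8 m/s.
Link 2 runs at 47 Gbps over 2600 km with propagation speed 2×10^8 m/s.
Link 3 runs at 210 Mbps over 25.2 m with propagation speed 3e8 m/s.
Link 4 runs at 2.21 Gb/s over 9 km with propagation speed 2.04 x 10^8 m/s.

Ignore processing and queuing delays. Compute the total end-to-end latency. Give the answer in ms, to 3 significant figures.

13.1 ms

L = 750 × 8 = 6000 bits.
Transmission delays (L/R per hop): 0.00521739, 0.00012766, 0.0285714, 0.00271493 ms; sum = 0.0366314 ms.
Propagation delays (d/s per hop): 0.0440594, 13, 8.4e-05, 0.0441176 ms; sum = 13.0883 ms.
End-to-end = 13.1 ms.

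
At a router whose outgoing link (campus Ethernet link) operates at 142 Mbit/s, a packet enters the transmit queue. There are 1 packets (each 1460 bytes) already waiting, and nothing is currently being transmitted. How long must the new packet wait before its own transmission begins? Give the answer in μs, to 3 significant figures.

82.3 μs

Each queued packet: L/R = 11680/142000000 = 82.2535 μs.
1 queued → 82.2535 μs.
Queuing delay = 82.3 μs.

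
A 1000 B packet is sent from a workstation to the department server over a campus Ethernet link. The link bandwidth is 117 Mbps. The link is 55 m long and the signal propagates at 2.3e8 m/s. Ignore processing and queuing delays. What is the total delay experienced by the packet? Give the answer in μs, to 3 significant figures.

L = 1000 × 8 = 8000 bits.
Transmission delay = L/R = 8000 / 117000000 = 68.3761 μs.
Propagation delay = d/s = 55 m / 2.3e+08 m/s = 0.23913 μs.
Total = 68.6 μs.

68.6 μs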